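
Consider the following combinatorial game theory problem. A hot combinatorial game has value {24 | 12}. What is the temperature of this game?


The game is {24 | 12}, a switch {a | b} with numbers a > b.
Cooling {a | b} by t gives {a - t | b + t}, which stops being hot when a - t = b + t, i.e. at t = (a - b)/2. So the temperature of a switch is (a - b)/2.
Temperature = (Left option - Right option) / 2
= (24 - (12)) / 2
= 12 / 2
= 6

6


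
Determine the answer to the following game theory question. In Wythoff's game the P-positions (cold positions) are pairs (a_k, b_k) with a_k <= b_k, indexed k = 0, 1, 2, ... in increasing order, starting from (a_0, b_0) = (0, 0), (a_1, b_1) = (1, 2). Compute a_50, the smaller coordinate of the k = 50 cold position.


By Wythoff's theorem, a_k = floor(k * phi) and b_k = floor(k * phi^2) = a_k + k, where phi = (1 + sqrt(5))/2 is the golden ratio.
phi = (1 + sqrt(5))/2 = 1.618034
k = 50
k * phi = 50 * 1.618034 = 80.901699
a_50 = floor(k * phi) = 80

80


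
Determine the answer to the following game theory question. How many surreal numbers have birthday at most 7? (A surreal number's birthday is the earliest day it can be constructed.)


Day 0: {|} = 0 is born. Count = 1.
Day n: the number of surreal numbers born by day n is 2^(n+1) - 1.
By day 0: 2^1 - 1 = 1
By day 1: 2^2 - 1 = 3
By day 2: 2^3 - 1 = 7
By day 3: 2^4 - 1 = 15
By day 4: 2^5 - 1 = 31
By day 5: 2^6 - 1 = 63
By day 6: 2^7 - 1 = 127
By day 7: 2^8 - 1 = 255
By day 7: 255 surreal numbers.

255


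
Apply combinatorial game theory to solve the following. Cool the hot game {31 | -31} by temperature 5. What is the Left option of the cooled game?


Original game: {31 | -31} (a switch {a | b} with a > b).
Cooling by t (for t below the temperature (a - b)/2 = 31) taxes each move by t: {a | b} cooled by t is {a - t | b + t}.
Cooling amount: t = 5
Cooled Left option: 31 - 5 = 26
Cooled Right option: -31 + 5 = -26
Cooled game: {26 | -26}
Left option = 26

26


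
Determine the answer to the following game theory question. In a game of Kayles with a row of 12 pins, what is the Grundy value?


Kayles: a move removes 1 or 2 adjacent pins from a contiguous row.
Removing pins from a row of k leaves two independent rows (a, b) with a + b = k - 1 (one pin) or a + b = k - 2 (two pins); an end removal gives a = 0.
By Sprague-Grundy, G(k) = mex{ G(a) XOR G(b) } over all these splits. G(0) = 0.
G(1): splits (0,0):0^0=0 -> mex({0}) = 1
G(2): splits (0,1):0^1=1 (0,0):0^0=0 -> mex({0, 1}) = 2
G(3): splits (0,2):0^2=2 (1,1):1^1=0 (0,1):0^1=1 -> mex({0, 1, 2}) = 3
G(4): splits (0,3):0^3=3 (1,2):1^2=3 (0,2):0^2=2 (1,1):1^1=0 -> mex({0, 2, 3}) = 1
G(5): splits (0,4):0^1=1 (1,3):1^3=2 (2,2):2^2=0 (0,3):0^3=3 (1,2):1^2=3 -> mex({0, 1, 2, 3}) = 4
G(6) = mex({0, 1, 2, 4}) = 3
G(7) = mex({0, 1, 3, 4, 5}) = 2
G(8) = mex({0, 2, 3, 5, 6}) = 1
G(9) = mex({0, 1, 2, 3, 6, 7}) = 4
G(10) = mex({0, 1, 3, 4, 5, 7}) = 2
G(11) = mex({0, 1, 2, 3, 4, 5}) = 6
G(12) = mex({0, 1, 2, 3, 5, 6, 7}) = 4
Therefore G(12) = 4.

4


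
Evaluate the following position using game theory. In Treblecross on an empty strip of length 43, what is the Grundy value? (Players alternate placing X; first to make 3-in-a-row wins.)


Treblecross: place X on empty cells; 3-in-a-row wins.
Playing within two cells of an existing X lets the opponent win at once, so sensible play treats the cells i-2..i+2 around each X as dead. The player left with no safe cell loses, so this is a normal-play take-away game on strips of safe cells.
Placing X at cell i (0-indexed) of a strip of k safe cells leaves independent strips of sizes max(0, i-2) and max(0, k-i-3). Hence G(k) = mex{ G(max(0,i-2)) XOR G(max(0,k-i-3)) : 0 <= i < k }, with G(0) = 0.
G(1): splits (0,0):0^0=0 -> mex({0}) = 1
G(2): splits (0,0):0^0=0 -> mex({0}) = 1
G(3): splits (0,0):0^0=0 -> mex({0}) = 1
G(4): splits (0,1):0^1=1 (0,0):0^0=0 -> mex({0, 1}) = 2
G(5): splits (0,2):0^1=1 (0,1):0^1=1 (0,0):0^0=0 -> mex({0, 1}) = 2
G(6) = mex({1}) = 0
G(7) = mex({0, 1, 2}) = 3
G(8) = mex({0, 1, 2}) = 3
G(9) = mex({0, 2}) = 1
G(10) = mex({0, 2, 3}) = 1
G(11) = mex({0, 3}) = 1
G(12) = mex({1, 3}) = 0
G(13) = mex({0, 1, 2, 3}) = 4
G(14) = mex({0, 1, 2}) = 3
G(15) = mex({0, 1, 2}) = 3
G(16) = mex({0, 1, 2, 4}) = 3
G(17) = mex({0, 1, 3, 4}) = 2
G(18) = mex({0, 1, 3, 4}) = 2
G(19) = mex({0, 1, 3, 5}) = 2
G(20) = mex({0, 1, 2, 3, 5}) = 4
G(21) = mex({0, 1, 2, 3, 5}) = 4
G(22) = mex({1, 2, 6}) = 0
G(23) = mex({0, 1, 2, 3, 4, 6}) = 5
G(24) = mex({0, 1, 2, 3, 4}) = 5
G(25) = mex({0, 1, 3, 4, 7}) = 2
G(26) = mex({0, 1, 3, 4, 5, 7}) = 2
G(27) = mex({0, 1, 3, 5}) = 2
G(28) = mex({0, 1, 2, 5}) = 3
G(29) = mex({0, 1, 2, 4, 5, 6}) = 3
G(30) = mex({1, 2, 4, 6}) = 0
G(31) = mex({0, 1, 2, 3, 4, 6}) = 5
G(32) = mex({1, 2, 3, 4, 7}) = 0
G(33) = mex({0, 3, 7}) = 1
G(34) = mex({0, 2, 3, 5, 7}) = 1
G(35) = mex({0, 2, 3, 5, 6}) = 1
G(36) = mex({0, 1, 2, 5, 6}) = 3
G(37) = mex({0, 1, 2, 4, 5, 6}) = 3
G(38) = mex({0, 1, 2, 4}) = 3
G(39) = mex({0, 1, 2, 3, 4, 7}) = 5
G(40) = mex({0, 1, 2, 3, 4, 5, 7}) = 6
G(41) = mex({0, 1, 2, 3, 5, 7}) = 4
G(42) = mex({0, 1, 2, 3, 5, 6, 7}) = 4
G(43) = mex({0, 2, 3, 5, 6}) = 1
Therefore G(43) = 1.

1


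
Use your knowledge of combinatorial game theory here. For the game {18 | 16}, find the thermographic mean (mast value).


Game = {18 | 16}, a switch {a | b} with numbers a > b.
Its thermograph has left wall a - t and right wall b + t, which meet at t = (a - b)/2, where both equal (a + b)/2. So the mast (mean value) is at (a + b)/2.
Mean = (18 + (16))/2 = 34/2 = 17

17


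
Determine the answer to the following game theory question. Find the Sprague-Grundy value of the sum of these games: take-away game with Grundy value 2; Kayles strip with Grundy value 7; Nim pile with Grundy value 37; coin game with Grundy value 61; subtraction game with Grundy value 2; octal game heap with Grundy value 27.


By the Sprague-Grundy theorem, the Grundy value of a sum of games is the XOR of individual Grundy values.
take-away game: Grundy value = 2. Running XOR: 0 XOR 2 = 2
Kayles strip: Grundy value = 7. Running XOR: 2 XOR 7 = 5
Nim pile: Grundy value = 37. Running XOR: 5 XOR 37 = 32
coin game: Grundy value = 61. Running XOR: 32 XOR 61 = 29
subtraction game: Grundy value = 2. Running XOR: 29 XOR 2 = 31
octal game heap: Grundy value = 27. Running XOR: 31 XOR 27 = 4
The combined Grundy value is 4.

4


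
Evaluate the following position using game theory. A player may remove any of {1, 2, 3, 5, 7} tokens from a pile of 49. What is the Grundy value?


The subtraction set is S = {1, 2, 3, 5, 7}.
G(k) = mex{ G(k - s) : s in S, s <= k }. We compute iteratively: G(0) = 0.
G(1) = mex({0}) = 1
G(2) = mex({0, 1}) = 2
G(3) = mex({0, 1, 2}) = 3
G(4) = mex({1, 2, 3}) = 0
G(5) = mex({0, 2, 3}) = 1
G(6) = mex({0, 1, 3}) = 2
G(7) = mex({0, 1, 2}) = 3
G(8) = mex({1, 2, 3}) = 0
G(9) = mex({0, 2, 3}) = 1
G(10) = mex({0, 1, 3}) = 2
Observe that G(4)..G(10) = 0, 1, 2, 3, 0, 1, 2 repeats G(0)..G(6) = 0, 1, 2, 3, 0, 1, 2.
For k >= max(S) = 7, G(k) is determined by the previous 7 values G(k-7)..G(k-1); a window of 7 consecutive values has recurred shifted by 4, so by induction G(k + 4) = G(k) for all k >= 0: the sequence is periodic from the start with period 4.
One period: G(0..3) = 0, 1, 2, 3.
49 mod 4 = 1, so G(49) = G(1) = 1.

1


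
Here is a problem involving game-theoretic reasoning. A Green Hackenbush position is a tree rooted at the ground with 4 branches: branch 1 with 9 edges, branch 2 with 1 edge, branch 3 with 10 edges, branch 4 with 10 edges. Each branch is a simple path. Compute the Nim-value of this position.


The tree has 4 branches from the ground vertex.
In Green Hackenbush, the Nim-value of a simple path of length k is k.
Branch 1: length 9, Nim-value = 9
Branch 2: length 1, Nim-value = 1
Branch 3: length 10, Nim-value = 10
Branch 4: length 10, Nim-value = 10
Total Nim-value = XOR of all branch values:
0 XOR 9 = 9
9 XOR 1 = 8
8 XOR 10 = 2
2 XOR 10 = 8
Nim-value of the tree = 8

8


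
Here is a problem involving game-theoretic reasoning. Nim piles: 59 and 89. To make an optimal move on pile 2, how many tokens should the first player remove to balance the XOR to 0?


Piles: 59 and 89
Current XOR: 59 XOR 89 = 98 (non-zero, so this is an N-position).
To make the XOR zero, we need to find a move that balances the piles.
For pile 2 (size 89): target = 89 XOR 98 = 59
We reduce pile 2 from 89 to 59.
Tokens removed: 89 - 59 = 30
Verification: 59 XOR 59 = 0

30


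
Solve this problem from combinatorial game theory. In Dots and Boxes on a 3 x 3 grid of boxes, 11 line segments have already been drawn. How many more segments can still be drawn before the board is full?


Grid: 3 x 3 boxes, i.e. 4 rows and 4 columns of dots.
Horizontal edges: (rows + 1) * cols = 4 * 3 = 12
Vertical edges: rows * (cols + 1) = 3 * 4 = 12
Total edges: 12 + 12 = 24
Edges drawn: 11
Remaining: 24 - 11 = 13

13


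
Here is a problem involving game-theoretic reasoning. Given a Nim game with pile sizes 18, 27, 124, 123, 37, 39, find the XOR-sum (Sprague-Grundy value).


We need the XOR (exclusive or) of all pile sizes.
After XOR-ing pile 1 (size 18): 0 XOR 18 = 18
After XOR-ing pile 2 (size 27): 18 XOR 27 = 9
After XOR-ing pile 3 (size 124): 9 XOR 124 = 117
After XOR-ing pile 4 (size 123): 117 XOR 123 = 14
After XOR-ing pile 5 (size 37): 14 XOR 37 = 43
After XOR-ing pile 6 (size 39): 43 XOR 39 = 12
The Nim-value of this position is 12.

12


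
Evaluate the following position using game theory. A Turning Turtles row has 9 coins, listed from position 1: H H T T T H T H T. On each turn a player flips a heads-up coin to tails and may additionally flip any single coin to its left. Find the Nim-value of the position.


Coins: H H T T T H T H T
Key fact: a single head at position k behaves exactly like a Nim heap of size k (turning it to T and optionally flipping a coin at j < k corresponds to moving the heap from k to j, or to 0), and heads combine as a disjunctive sum (two heads at the same place would cancel, matching j XOR j = 0). So the Nim-value is the XOR of the 1-indexed positions of the heads.
Face-up positions (1-indexed): [1, 2, 6, 8]
XOR 0 with 1: 0 XOR 1 = 1
XOR 1 with 2: 1 XOR 2 = 3
XOR 3 with 6: 3 XOR 6 = 5
XOR 5 with 8: 5 XOR 8 = 13
Nim-value = 13

13


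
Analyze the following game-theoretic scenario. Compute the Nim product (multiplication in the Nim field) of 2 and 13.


Nim multiplication is bilinear over XOR: (u XOR v) * w = (u*w) XOR (v*w).
So we split each operand into its bit components and XOR the pairwise Nim products.
2 = 2 (as XOR of powers of 2).
13 = 1 + 4 + 8 (as XOR of powers of 2).
Using the standard Nim-product table on single bits:
  2*2 = 3,   2*4 = 8,   2*8 = 12,
  4*4 = 6,   4*8 = 11,  8*8 = 13,
and  1*x = x (identity), k*l = l*k (commutative).
Pairwise Nim products:
  2 * 1 = 2
  2 * 4 = 8
  2 * 8 = 12
XOR them: 2 XOR 8 XOR 12 = 6.
Result: 2 * 13 = 6 (in Nim).

6


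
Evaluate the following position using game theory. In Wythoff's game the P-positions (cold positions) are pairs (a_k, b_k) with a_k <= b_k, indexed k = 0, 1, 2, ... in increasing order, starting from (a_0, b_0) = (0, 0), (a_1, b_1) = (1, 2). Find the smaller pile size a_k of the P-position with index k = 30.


By Wythoff's theorem, a_k = floor(k * phi) and b_k = floor(k * phi^2) = a_k + k, where phi = (1 + sqrt(5))/2 is the golden ratio.
phi = (1 + sqrt(5))/2 = 1.618034
k = 30
k * phi = 30 * 1.618034 = 48.541020
a_30 = floor(k * phi) = 48

48


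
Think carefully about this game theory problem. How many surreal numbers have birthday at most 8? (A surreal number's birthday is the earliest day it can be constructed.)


Day 0: {|} = 0 is born. Count = 1.
Day n: the number of surreal numbers born by day n is 2^(n+1) - 1.
By day 0: 2^1 - 1 = 1
By day 1: 2^2 - 1 = 3
By day 2: 2^3 - 1 = 7
By day 3: 2^4 - 1 = 15
By day 4: 2^5 - 1 = 31
By day 5: 2^6 - 1 = 63
By day 6: 2^7 - 1 = 127
By day 7: 2^8 - 1 = 255
By day 8: 2^9 - 1 = 511
By day 8: 511 surreal numbers.

511


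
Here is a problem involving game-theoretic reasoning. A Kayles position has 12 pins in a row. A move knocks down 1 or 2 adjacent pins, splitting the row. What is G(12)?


Kayles: a move removes 1 or 2 adjacent pins from a contiguous row.
Removing pins from a row of k leaves two independent rows (a, b) with a + b = k - 1 (one pin) or a + b = k - 2 (two pins); an end removal gives a = 0.
By Sprague-Grundy, G(k) = mex{ G(a) XOR G(b) } over all these splits. G(0) = 0.
G(1): splits (0,0):0^0=0 -> mex({0}) = 1
G(2): splits (0,1):0^1=1 (0,0):0^0=0 -> mex({0, 1}) = 2
G(3): splits (0,2):0^2=2 (1,1):1^1=0 (0,1):0^1=1 -> mex({0, 1, 2}) = 3
G(4): splits (0,3):0^3=3 (1,2):1^2=3 (0,2):0^2=2 (1,1):1^1=0 -> mex({0, 2, 3}) = 1
G(5): splits (0,4):0^1=1 (1,3):1^3=2 (2,2):2^2=0 (0,3):0^3=3 (1,2):1^2=3 -> mex({0, 1, 2, 3}) = 4
G(6) = mex({0, 1, 2, 4}) = 3
G(7) = mex({0, 1, 3, 4, 5}) = 2
G(8) = mex({0, 2, 3, 5, 6}) = 1
G(9) = mex({0, 1, 2, 3, 6, 7}) = 4
G(10) = mex({0, 1, 3, 4, 5, 7}) = 2
G(11) = mex({0, 1, 2, 3, 4, 5}) = 6
G(12) = mex({0, 1, 2, 3, 5, 6, 7}) = 4
Therefore G(12) = 4.

4


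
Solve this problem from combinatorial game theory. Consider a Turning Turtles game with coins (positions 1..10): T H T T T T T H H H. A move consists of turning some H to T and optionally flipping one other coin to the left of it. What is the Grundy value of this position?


Coins: T H T T T T T H H H
Key fact: a single head at position k behaves exactly like a Nim heap of size k (turning it to T and optionally flipping a coin at j < k corresponds to moving the heap from k to j, or to 0), and heads combine as a disjunctive sum (two heads at the same place would cancel, matching j XOR j = 0). So the Nim-value is the XOR of the 1-indexed positions of the heads.
Face-up positions (1-indexed): [2, 8, 9, 10]
XOR 0 with 2: 0 XOR 2 = 2
XOR 2 with 8: 2 XOR 8 = 10
XOR 10 with 9: 10 XOR 9 = 3
XOR 3 with 10: 3 XOR 10 = 9
Nim-value = 9

9


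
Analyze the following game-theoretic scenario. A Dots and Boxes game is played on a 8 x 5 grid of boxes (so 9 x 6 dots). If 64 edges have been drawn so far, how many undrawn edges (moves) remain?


Grid: 8 x 5 boxes, i.e. 9 rows and 6 columns of dots.
Horizontal edges: (rows + 1) * cols = 9 * 5 = 45
Vertical edges: rows * (cols + 1) = 8 * 6 = 48
Total edges: 45 + 48 = 93
Edges drawn: 64
Remaining: 93 - 64 = 29

29


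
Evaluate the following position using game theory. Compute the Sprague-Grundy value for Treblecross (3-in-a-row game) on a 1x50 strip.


Treblecross: place X on empty cells; 3-in-a-row wins.
Playing within two cells of an existing X lets the opponent win at once, so sensible play treats the cells i-2..i+2 around each X as dead. The player left with no safe cell loses, so this is a normal-play take-away game on strips of safe cells.
Placing X at cell i (0-indexed) of a strip of k safe cells leaves independent strips of sizes max(0, i-2) and max(0, k-i-3). Hence G(k) = mex{ G(max(0,i-2)) XOR G(max(0,k-i-3)) : 0 <= i < k }, with G(0) = 0.
G(1): splits (0,0):0^0=0 -> mex({0}) = 1
G(2): splits (0,0):0^0=0 -> mex({0}) = 1
G(3): splits (0,0):0^0=0 -> mex({0}) = 1
G(4): splits (0,1):0^1=1 (0,0):0^0=0 -> mex({0, 1}) = 2
G(5): splits (0,2):0^1=1 (0,1):0^1=1 (0,0):0^0=0 -> mex({0, 1}) = 2
G(6) = mex({1}) = 0
G(7) = mex({0, 1, 2}) = 3
G(8) = mex({0, 1, 2}) = 3
G(9) = mex({0, 2}) = 1
G(10) = mex({0, 2, 3}) = 1
G(11) = mex({0, 3}) = 1
G(12) = mex({1, 3}) = 0
G(13) = mex({0, 1, 2, 3}) = 4
G(14) = mex({0, 1, 2}) = 3
G(15) = mex({0, 1, 2}) = 3
G(16) = mex({0, 1, 2, 4}) = 3
G(17) = mex({0, 1, 3, 4}) = 2
G(18) = mex({0, 1, 3, 4}) = 2
G(19) = mex({0, 1, 3, 5}) = 2
G(20) = mex({0, 1, 2, 3, 5}) = 4
G(21) = mex({0, 1, 2, 3, 5}) = 4
G(22) = mex({1, 2, 6}) = 0
G(23) = mex({0, 1, 2, 3, 4, 6}) = 5
G(24) = mex({0, 1, 2, 3, 4}) = 5
G(25) = mex({0, 1, 3, 4, 7}) = 2
G(26) = mex({0, 1, 3, 4, 5, 7}) = 2
G(27) = mex({0, 1, 3, 5}) = 2
G(28) = mex({0, 1, 2, 5}) = 3
G(29) = mex({0, 1, 2, 4, 5, 6}) = 3
G(30) = mex({1, 2, 4, 6}) = 0
G(31) = mex({0, 1, 2, 3, 4, 6}) = 5
G(32) = mex({1, 2, 3, 4, 7}) = 0
G(33) = mex({0, 3, 7}) = 1
G(34) = mex({0, 2, 3, 5, 7}) = 1
G(35) = mex({0, 2, 3, 5, 6}) = 1
G(36) = mex({0, 1, 2, 5, 6}) = 3
G(37) = mex({0, 1, 2, 4, 5, 6}) = 3
G(38) = mex({0, 1, 2, 4}) = 3
G(39) = mex({0, 1, 2, 3, 4, 7}) = 5
G(40) = mex({0, 1, 2, 3, 4, 5, 7}) = 6
G(41) = mex({0, 1, 2, 3, 5, 7}) = 4
G(42) = mex({0, 1, 2, 3, 5, 6, 7}) = 4
G(43) = mex({0, 2, 3, 5, 6}) = 1
G(44) = mex({1, 2, 3, 4, 5, 6}) = 0
G(45) = mex({0, 1, 2, 3, 4, 6, 7}) = 5
G(46) = mex({0, 1, 2, 3, 4, 7}) = 5
G(47) = mex({0, 1, 2, 3, 4, 5, 7}) = 6
G(48) = mex({0, 1, 2, 3, 4, 5, 7}) = 6
G(49) = mex({0, 1, 3, 4, 5, 7}) = 2
G(50) = mex({0, 1, 2, 3, 4, 5, 6}) = 7
Therefore G(50) = 7.

7


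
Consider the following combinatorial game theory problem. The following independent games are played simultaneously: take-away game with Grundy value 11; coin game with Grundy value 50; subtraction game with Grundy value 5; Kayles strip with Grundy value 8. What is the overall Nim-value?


By the Sprague-Grundy theorem, the Grundy value of a sum of games is the XOR of individual Grundy values.
take-away game: Grundy value = 11. Running XOR: 0 XOR 11 = 11
coin game: Grundy value = 50. Running XOR: 11 XOR 50 = 57
subtraction game: Grundy value = 5. Running XOR: 57 XOR 5 = 60
Kayles strip: Grundy value = 8. Running XOR: 60 XOR 8 = 52
The combined Grundy value is 52.

52


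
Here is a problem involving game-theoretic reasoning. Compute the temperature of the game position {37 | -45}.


The game is {37 | -45}, a switch {a | b} with numbers a > b.
Cooling {a | b} by t gives {a - t | b + t}, which stops being hot when a - t = b + t, i.e. at t = (a - b)/2. So the temperature of a switch is (a - b)/2.
Temperature = (Left option - Right option) / 2
= (37 - (-45)) / 2
= 82 / 2
= 41

41


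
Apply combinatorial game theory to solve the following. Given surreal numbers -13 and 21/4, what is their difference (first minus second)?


x = -13, y = 21/4
Converting to common denominator: 4
x = -52/4, y = 21/4
x - y = -13 - 21/4 = -73/4

-73/4


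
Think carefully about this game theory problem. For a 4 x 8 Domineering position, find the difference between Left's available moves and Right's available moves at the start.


Board is 4 x 8 (rows x cols).
Left (vertical) placements: (rows-1) * cols = 3 * 8 = 24
Right (horizontal) placements: rows * (cols-1) = 4 * 7 = 28
Advantage = Left - Right = 24 - 28 = -4

-4


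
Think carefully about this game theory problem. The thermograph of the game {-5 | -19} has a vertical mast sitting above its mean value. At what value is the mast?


Game = {-5 | -19}, a switch {a | b} with numbers a > b.
Its thermograph has left wall a - t and right wall b + t, which meet at t = (a - b)/2, where both equal (a + b)/2. So the mast (mean value) is at (a + b)/2.
Mean = (-5 + (-19))/2 = -24/2 = -12

-12


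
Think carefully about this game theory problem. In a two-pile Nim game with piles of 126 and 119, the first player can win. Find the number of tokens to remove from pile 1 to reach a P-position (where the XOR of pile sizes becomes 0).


Piles: 126 and 119
Current XOR: 126 XOR 119 = 9 (non-zero, so this is an N-position).
To make the XOR zero, we need to find a move that balances the piles.
For pile 1 (size 126): target = 126 XOR 9 = 119
We reduce pile 1 from 126 to 119.
Tokens removed: 126 - 119 = 7
Verification: 119 XOR 119 = 0

7


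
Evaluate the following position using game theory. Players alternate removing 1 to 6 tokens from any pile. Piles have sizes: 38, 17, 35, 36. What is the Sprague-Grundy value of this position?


Subtraction set: {1, 2, 3, 4, 5, 6}
For this subtraction set, G(n) = n mod 7 (period = max + 1 = 7).
Pile 1 (size 38): G(38) = 38 mod 7 = 3
Pile 2 (size 17): G(17) = 17 mod 7 = 3
Pile 3 (size 35): G(35) = 35 mod 7 = 0
Pile 4 (size 36): G(36) = 36 mod 7 = 1
Total Grundy value = XOR of all: 3 XOR 3 XOR 0 XOR 1 = 1

1


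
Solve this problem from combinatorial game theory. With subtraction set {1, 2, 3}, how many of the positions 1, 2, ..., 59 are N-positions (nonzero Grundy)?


Subtraction set S = {1, 2, 3}, so G(n) = n mod 4.
G(n) = 0 when n is a multiple of 4.
Multiples of 4 in [1, 59]: 14
N-positions (nonzero Grundy) = 59 - 14 = 45

45


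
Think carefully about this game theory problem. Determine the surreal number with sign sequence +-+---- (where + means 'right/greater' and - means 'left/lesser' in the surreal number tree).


Sign expansion: +-+----
Rule: track bounds (lo, hi), initially (-inf, +inf). On '+', the current value becomes lo and we move to the simplest number in (value, hi): value + 1 if hi = +inf, otherwise the midpoint (value + hi)/2. On '-', the current value becomes hi and we move to value - 1 if lo = -inf, otherwise the midpoint (lo + value)/2.
Start at 0.
Step 1: sign = +, move right. Bounds: (0, +inf). Value = 1
Step 2: sign = -, move left. Bounds: (0, 1). Value = 1/2
Step 3: sign = +, move right. Bounds: (1/2, 1). Value = 3/4
Step 4: sign = -, move left. Bounds: (1/2, 3/4). Value = 5/8
Step 5: sign = -, move left. Bounds: (1/2, 5/8). Value = 9/16
Step 6: sign = -, move left. Bounds: (1/2, 9/16). Value = 17/32
Step 7: sign = -, move left. Bounds: (1/2, 17/32). Value = 33/64
The surreal number with sign expansion +-+---- is 33/64.

33/64


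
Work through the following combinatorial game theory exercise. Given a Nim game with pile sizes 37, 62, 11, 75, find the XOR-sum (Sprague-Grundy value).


We need the XOR (exclusive or) of all pile sizes.
After XOR-ing pile 1 (size 37): 0 XOR 37 = 37
After XOR-ing pile 2 (size 62): 37 XOR 62 = 27
After XOR-ing pile 3 (size 11): 27 XOR 11 = 16
After XOR-ing pile 4 (size 75): 16 XOR 75 = 91
The Nim-value of this position is 91.

91


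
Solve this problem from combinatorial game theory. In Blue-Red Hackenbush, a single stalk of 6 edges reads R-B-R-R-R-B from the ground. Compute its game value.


Edges (from ground): R-B-R-R-R-B
By Berlekamp's sign-expansion rule, a Blue-Red Hackenbush stalk has the value of the surreal number whose sign sequence is the edge sequence with B -> + and R -> -.
Sign sequence: -+---+
Trace the sign expansion in the surreal number tree, starting from 0:
Edge 1: R (sign -) -> bounds (-inf, 0), value = -1
Edge 2: B (sign +) -> bounds (-1, 0), value = -1/2
Edge 3: R (sign -) -> bounds (-1, -1/2), value = -3/4
Edge 4: R (sign -) -> bounds (-1, -3/4), value = -7/8
Edge 5: R (sign -) -> bounds (-1, -7/8), value = -15/16
Edge 6: B (sign +) -> bounds (-15/16, -7/8), value = -29/32
Game value = -29/32

-29/32


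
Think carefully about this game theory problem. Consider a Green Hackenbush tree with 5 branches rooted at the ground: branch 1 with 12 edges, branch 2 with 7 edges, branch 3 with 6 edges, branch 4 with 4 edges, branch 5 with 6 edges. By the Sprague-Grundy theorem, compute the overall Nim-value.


The tree has 5 branches from the ground vertex.
In Green Hackenbush, the Nim-value of a simple path of length k is k.
Branch 1: length 12, Nim-value = 12
Branch 2: length 7, Nim-value = 7
Branch 3: length 6, Nim-value = 6
Branch 4: length 4, Nim-value = 4
Branch 5: length 6, Nim-value = 6
Total Nim-value = XOR of all branch values:
0 XOR 12 = 12
12 XOR 7 = 11
11 XOR 6 = 13
13 XOR 4 = 9
9 XOR 6 = 15
Nim-value of the tree = 15

15


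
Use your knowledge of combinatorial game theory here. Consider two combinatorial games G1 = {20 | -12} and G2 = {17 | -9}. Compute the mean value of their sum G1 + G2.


G1 = {20 | -12}, G2 = {17 | -9}
Each is a switch {a | b} with numbers a > b; its mean value is (a + b)/2, and mean value is additive over game sums: m(G1 + G2) = m(G1) + m(G2).
Mean of G1 = (20 + (-12))/2 = 8/2 = 4
Mean of G2 = (17 + (-9))/2 = 8/2 = 4
Mean of G1 + G2 = 4 + 4 = 8

8


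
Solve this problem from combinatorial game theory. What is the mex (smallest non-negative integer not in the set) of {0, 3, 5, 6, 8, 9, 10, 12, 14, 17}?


Set = {0, 3, 5, 6, 8, 9, 10, 12, 14, 17}
0 is in the set.
1 is NOT in the set. This is the mex.
mex = 1

1


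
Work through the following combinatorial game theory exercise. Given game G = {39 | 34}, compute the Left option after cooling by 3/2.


Original game: {39 | 34} (a switch {a | b} with a > b).
Cooling by t (for t below the temperature (a - b)/2 = 5/2) taxes each move by t: {a | b} cooled by t is {a - t | b + t}.
Cooling amount: t = 3/2
Cooled Left option: 39 - 3/2 = 75/2
Cooled Right option: 34 + 3/2 = 71/2
Cooled game: {75/2 | 71/2}
Left option = 75/2

75/2


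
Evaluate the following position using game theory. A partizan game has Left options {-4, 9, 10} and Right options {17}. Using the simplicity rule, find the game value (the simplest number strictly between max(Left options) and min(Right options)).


Left options: {-4, 9, 10}, max = 10
Right options: {17}, min = 17
All options are numbers and max(Left) < min(Right), so by the simplicity theorem the value is the simplest (earliest-born) number strictly between 10 and 17.
Integers 11 through 16 all lie strictly between 10 and 17.
Among integers, the simplest (lowest birthday = smallest |n|; 0 is born on day 0, +-n on day n) is 11.
No non-integer in the interval can be simpler: if x is a non-integer in the interval, then floor(x) or ceil(x) also lies in the interval (the interval contains an integer), and both are proper prefixes of x's sign expansion, i.e. born earlier. So the game value is 11.
Game value = 11

11


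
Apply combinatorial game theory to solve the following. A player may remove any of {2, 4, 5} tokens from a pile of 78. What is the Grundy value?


The subtraction set is S = {2, 4, 5}.
G(k) = mex{ G(k - s) : s in S, s <= k }. We compute iteratively: G(0) = 0.
G(1) = mex({}) = 0
G(2) = mex({0}) = 1
G(3) = mex({0}) = 1
G(4) = mex({0, 1}) = 2
G(5) = mex({0, 1}) = 2
G(6) = mex({0, 1, 2}) = 3
G(7) = mex({1, 2}) = 0
G(8) = mex({1, 2, 3}) = 0
G(9) = mex({0, 2}) = 1
G(10) = mex({0, 2, 3}) = 1
G(11) = mex({0, 1, 3}) = 2
Observe that G(7)..G(11) = 0, 0, 1, 1, 2 repeats G(0)..G(4) = 0, 0, 1, 1, 2.
For k >= max(S) = 5, G(k) is determined by the previous 5 values G(k-5)..G(k-1); a window of 5 consecutive values has recurred shifted by 7, so by induction G(k + 7) = G(k) for all k >= 0: the sequence is periodic from the start with period 7.
One period: G(0..6) = 0, 0, 1, 1, 2, 2, 3.
78 mod 7 = 1, so G(78) = G(1) = 0.

0


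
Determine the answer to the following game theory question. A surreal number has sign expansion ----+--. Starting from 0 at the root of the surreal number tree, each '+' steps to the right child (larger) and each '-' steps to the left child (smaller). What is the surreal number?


Sign expansion: ----+--
Rule: track bounds (lo, hi), initially (-inf, +inf). On '+', the current value becomes lo and we move to the simplest number in (value, hi): value + 1 if hi = +inf, otherwise the midpoint (value + hi)/2. On '-', the current value becomes hi and we move to value - 1 if lo = -inf, otherwise the midpoint (lo + value)/2.
Start at 0.
Step 1: sign = -, move left. Bounds: (-inf, 0). Value = -1
Step 2: sign = -, move left. Bounds: (-inf, -1). Value = -2
Step 3: sign = -, move left. Bounds: (-inf, -2). Value = -3
Step 4: sign = -, move left. Bounds: (-inf, -3). Value = -4
Step 5: sign = +, move right. Bounds: (-4, -3). Value = -7/2
Step 6: sign = -, move left. Bounds: (-4, -7/2). Value = -15/4
Step 7: sign = -, move left. Bounds: (-4, -15/4). Value = -31/8
The surreal number with sign expansion ----+-- is -31/8.

-31/8


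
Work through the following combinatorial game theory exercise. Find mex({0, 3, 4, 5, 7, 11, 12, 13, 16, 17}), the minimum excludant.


Set = {0, 3, 4, 5, 7, 11, 12, 13, 16, 17}
0 is in the set.
1 is NOT in the set. This is the mex.
mex = 1

1


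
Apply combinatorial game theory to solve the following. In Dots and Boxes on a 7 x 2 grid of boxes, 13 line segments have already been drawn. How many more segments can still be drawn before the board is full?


Grid: 7 x 2 boxes, i.e. 8 rows and 3 columns of dots.
Horizontal edges: (rows + 1) * cols = 8 * 2 = 16
Vertical edges: rows * (cols + 1) = 7 * 3 = 21
Total edges: 16 + 21 = 37
Edges drawn: 13
Remaining: 37 - 13 = 24

24


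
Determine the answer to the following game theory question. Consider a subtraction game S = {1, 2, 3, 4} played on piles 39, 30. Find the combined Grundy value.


Subtraction set: {1, 2, 3, 4}
For this subtraction set, G(n) = n mod 5 (period = max + 1 = 5).
Pile 1 (size 39): G(39) = 39 mod 5 = 4
Pile 2 (size 30): G(30) = 30 mod 5 = 0
Total Grundy value = XOR of all: 4 XOR 0 = 4

4


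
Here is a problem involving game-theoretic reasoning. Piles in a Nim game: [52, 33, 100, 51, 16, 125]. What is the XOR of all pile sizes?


We need the XOR (exclusive or) of all pile sizes.
After XOR-ing pile 1 (size 52): 0 XOR 52 = 52
After XOR-ing pile 2 (size 33): 52 XOR 33 = 21
After XOR-ing pile 3 (size 100): 21 XOR 100 = 113
After XOR-ing pile 4 (size 51): 113 XOR 51 = 66
After XOR-ing pile 5 (size 16): 66 XOR 16 = 82
After XOR-ing pile 6 (size 125): 82 XOR 125 = 47
The Nim-value of this position is 47.

47


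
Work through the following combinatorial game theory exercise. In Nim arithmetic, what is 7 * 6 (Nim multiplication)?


Nim multiplication is bilinear over XOR: (u XOR v) * w = (u*w) XOR (v*w).
So we split each operand into its bit components and XOR the pairwise Nim products.
7 = 1 + 2 + 4 (as XOR of powers of 2).
6 = 2 + 4 (as XOR of powers of 2).
Using the standard Nim-product table on single bits:
  2*2 = 3,   2*4 = 8,   2*8 = 12,
  4*4 = 6,   4*8 = 11,  8*8 = 13,
and  1*x = x (identity), k*l = l*k (commutative).
Pairwise Nim products:
  1 * 2 = 2
  1 * 4 = 4
  2 * 2 = 3
  2 * 4 = 8
  4 * 2 = 8
  4 * 4 = 6
XOR them: 2 XOR 4 XOR 3 XOR 8 XOR 8 XOR 6 = 3.
Result: 7 * 6 = 3 (in Nim).

3


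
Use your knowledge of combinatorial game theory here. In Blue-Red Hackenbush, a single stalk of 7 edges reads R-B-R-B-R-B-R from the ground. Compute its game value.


Edges (from ground): R-B-R-B-R-B-R
By Berlekamp's sign-expansion rule, a Blue-Red Hackenbush stalk has the value of the surreal number whose sign sequence is the edge sequence with B -> + and R -> -.
Sign sequence: -+-+-+-
Trace the sign expansion in the surreal number tree, starting from 0:
Edge 1: R (sign -) -> bounds (-inf, 0), value = -1
Edge 2: B (sign +) -> bounds (-1, 0), value = -1/2
Edge 3: R (sign -) -> bounds (-1, -1/2), value = -3/4
Edge 4: B (sign +) -> bounds (-3/4, -1/2), value = -5/8
Edge 5: R (sign -) -> bounds (-3/4, -5/8), value = -11/16
Edge 6: B (sign +) -> bounds (-11/16, -5/8), value = -21/32
Edge 7: R (sign -) -> bounds (-11/16, -21/32), value = -43/64
Game value = -43/64

-43/64


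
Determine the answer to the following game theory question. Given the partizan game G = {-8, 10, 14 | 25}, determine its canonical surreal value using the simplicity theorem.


Left options: {-8, 10, 14}, max = 14
Right options: {25}, min = 25
All options are numbers and max(Left) < min(Right), so by the simplicity theorem the value is the simplest (earliest-born) number strictly between 14 and 25.
Integers 15 through 24 all lie strictly between 14 and 25.
Among integers, the simplest (lowest birthday = smallest |n|; 0 is born on day 0, +-n on day n) is 15.
No non-integer in the interval can be simpler: if x is a non-integer in the interval, then floor(x) or ceil(x) also lies in the interval (the interval contains an integer), and both are proper prefixes of x's sign expansion, i.e. born earlier. So the game value is 15.
Game value = 15

15


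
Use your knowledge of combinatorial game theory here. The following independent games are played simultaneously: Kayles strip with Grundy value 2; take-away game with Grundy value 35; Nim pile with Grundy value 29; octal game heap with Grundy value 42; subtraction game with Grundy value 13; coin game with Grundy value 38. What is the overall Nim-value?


By the Sprague-Grundy theorem, the Grundy value of a sum of games is the XOR of individual Grundy values.
Kayles strip: Grundy value = 2. Running XOR: 0 XOR 2 = 2
take-away game: Grundy value = 35. Running XOR: 2 XOR 35 = 33
Nim pile: Grundy value = 29. Running XOR: 33 XOR 29 = 60
octal game heap: Grundy value = 42. Running XOR: 60 XOR 42 = 22
subtraction game: Grundy value = 13. Running XOR: 22 XOR 13 = 27
coin game: Grundy value = 38. Running XOR: 27 XOR 38 = 61
The combined Grundy value is 61.

61


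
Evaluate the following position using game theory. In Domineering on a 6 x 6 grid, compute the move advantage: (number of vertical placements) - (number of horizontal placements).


Board is 6 x 6 (rows x cols).
Left (vertical) placements: (rows-1) * cols = 5 * 6 = 30
Right (horizontal) placements: rows * (cols-1) = 6 * 5 = 30
Advantage = Left - Right = 30 - 30 = 0

0


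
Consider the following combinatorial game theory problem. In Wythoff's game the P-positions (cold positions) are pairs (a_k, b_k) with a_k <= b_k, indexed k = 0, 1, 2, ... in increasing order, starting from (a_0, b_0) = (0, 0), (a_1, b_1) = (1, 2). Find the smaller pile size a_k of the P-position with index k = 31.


By Wythoff's theorem, a_k = floor(k * phi) and b_k = floor(k * phi^2) = a_k + k, where phi = (1 + sqrt(5))/2 is the golden ratio.
phi = (1 + sqrt(5))/2 = 1.618034
k = 31
k * phi = 31 * 1.618034 = 50.159054
a_31 = floor(k * phi) = 50

50


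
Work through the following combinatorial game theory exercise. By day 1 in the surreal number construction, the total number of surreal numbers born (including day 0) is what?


Day 0: {|} = 0 is born. Count = 1.
Day n: the number of surreal numbers born by day n is 2^(n+1) - 1.
By day 0: 2^1 - 1 = 1
By day 1: 2^2 - 1 = 3
By day 1: 3 surreal numbers.

3


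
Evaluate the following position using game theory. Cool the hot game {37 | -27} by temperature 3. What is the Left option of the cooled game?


Original game: {37 | -27} (a switch {a | b} with a > b).
Cooling by t (for t below the temperature (a - b)/2 = 32) taxes each move by t: {a | b} cooled by t is {a - t | b + t}.
Cooling amount: t = 3
Cooled Left option: 37 - 3 = 34
Cooled Right option: -27 + 3 = -24
Cooled game: {34 | -24}
Left option = 34

34


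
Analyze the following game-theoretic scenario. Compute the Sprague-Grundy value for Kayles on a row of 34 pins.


Kayles: a move removes 1 or 2 adjacent pins from a contiguous row.
Removing pins from a row of k leaves two independent rows (a, b) with a + b = k - 1 (one pin) or a + b = k - 2 (two pins); an end removal gives a = 0.
By Sprague-Grundy, G(k) = mex{ G(a) XOR G(b) } over all these splits. G(0) = 0.
G(1): splits (0,0):0^0=0 -> mex({0}) = 1
G(2): splits (0,1):0^1=1 (0,0):0^0=0 -> mex({0, 1}) = 2
G(3): splits (0,2):0^2=2 (1,1):1^1=0 (0,1):0^1=1 -> mex({0, 1, 2}) = 3
G(4): splits (0,3):0^3=3 (1,2):1^2=3 (0,2):0^2=2 (1,1):1^1=0 -> mex({0, 2, 3}) = 1
G(5): splits (0,4):0^1=1 (1,3):1^3=2 (2,2):2^2=0 (0,3):0^3=3 (1,2):1^2=3 -> mex({0, 1, 2, 3}) = 4
G(6) = mex({0, 1, 2, 4}) = 3
G(7) = mex({0, 1, 3, 4, 5}) = 2
G(8) = mex({0, 2, 3, 5, 6}) = 1
G(9) = mex({0, 1, 2, 3, 6, 7}) = 4
G(10) = mex({0, 1, 3, 4, 5, 7}) = 2
G(11) = mex({0, 1, 2, 3, 4, 5}) = 6
G(12) = mex({0, 1, 2, 3, 5, 6, 7}) = 4
G(13) = mex({0, 2, 3, 4, 6, 7}) = 1
G(14) = mex({0, 1, 4, 5, 6, 7}) = 2
G(15) = mex({0, 1, 2, 3, 4, 5, 6}) = 7
G(16) = mex({0, 2, 3, 5, 6, 7}) = 1
G(17) = mex({0, 1, 2, 3, 5, 6, 7}) = 4
G(18) = mex({0, 1, 2, 4, 5, 6}) = 3
G(19) = mex({0, 1, 3, 4, 5, 7}) = 2
G(20) = mex({0, 2, 3, 4, 5, 6, 7}) = 1
G(21) = mex({0, 1, 2, 3, 5, 6, 7}) = 4
G(22) = mex({0, 1, 2, 3, 4, 5, 7}) = 6
G(23) = mex({0, 1, 2, 3, 4, 5, 6}) = 7
G(24) = mex({0, 1, 2, 3, 5, 6, 7}) = 4
G(25) = mex({0, 2, 3, 4, 6, 7}) = 1
G(26) = mex({0, 1, 3, 4, 5, 6, 7}) = 2
G(27) = mex({0, 1, 2, 3, 4, 5, 6, 7}) = 8
G(28) = mex({0, 1, 2, 3, 4, 6, 7, 8}) = 5
G(29) = mex({0, 1, 2, 3, 5, 6, 7, 8, 9}) = 4
G(30) = mex({0, 1, 2, 3, 4, 5, 6, 9, 10}) = 7
G(31) = mex({0, 1, 3, 4, 5, 7, 10, 11}) = 2
G(32) = mex({0, 2, 3, 4, 5, 6, 7, 9, 11}) = 1
G(33) = mex({0, 1, 2, 3, 4, 5, 6, 7, 9, 12}) = 8
G(34) = mex({0, 1, 2, 3, 4, 5, 7, 8, 11, 12}) = 6
Therefore G(34) = 6.

6


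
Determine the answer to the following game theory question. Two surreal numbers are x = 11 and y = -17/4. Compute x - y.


x = 11, y = -17/4
Converting to common denominator: 4
x = 44/4, y = -17/4
x - y = 11 - -17/4 = 61/4

61/4


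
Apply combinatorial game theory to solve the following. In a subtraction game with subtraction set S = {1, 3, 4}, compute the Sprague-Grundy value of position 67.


The subtraction set is S = {1, 3, 4}.
G(k) = mex{ G(k - s) : s in S, s <= k }. We compute iteratively: G(0) = 0.
G(1) = mex({0}) = 1
G(2) = mex({1}) = 0
G(3) = mex({0}) = 1
G(4) = mex({0, 1}) = 2
G(5) = mex({0, 1, 2}) = 3
G(6) = mex({0, 1, 3}) = 2
G(7) = mex({1, 2}) = 0
G(8) = mex({0, 2, 3}) = 1
G(9) = mex({1, 2, 3}) = 0
G(10) = mex({0, 2}) = 1
Observe that G(7)..G(10) = 0, 1, 0, 1 repeats G(0)..G(3) = 0, 1, 0, 1.
For k >= max(S) = 4, G(k) is determined by the previous 4 values G(k-4)..G(k-1); a window of 4 consecutive values has recurred shifted by 7, so by induction G(k + 7) = G(k) for all k >= 0: the sequence is periodic from the start with period 7.
One period: G(0..6) = 0, 1, 0, 1, 2, 3, 2.
67 mod 7 = 4, so G(67) = G(4) = 2.

2


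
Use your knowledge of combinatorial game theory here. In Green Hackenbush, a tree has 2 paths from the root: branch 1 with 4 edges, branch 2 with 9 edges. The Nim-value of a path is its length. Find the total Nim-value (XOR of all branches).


The tree has 2 branches from the ground vertex.
In Green Hackenbush, the Nim-value of a simple path of length k is k.
Branch 1: length 4, Nim-value = 4
Branch 2: length 9, Nim-value = 9
Total Nim-value = XOR of all branch values:
0 XOR 4 = 4
4 XOR 9 = 13
Nim-value of the tree = 13

13


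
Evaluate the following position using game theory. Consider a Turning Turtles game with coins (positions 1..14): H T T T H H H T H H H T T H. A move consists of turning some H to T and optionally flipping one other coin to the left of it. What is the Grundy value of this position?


Coins: H T T T H H H T H H H T T H
Key fact: a single head at position k behaves exactly like a Nim heap of size k (turning it to T and optionally flipping a coin at j < k corresponds to moving the heap from k to j, or to 0), and heads combine as a disjunctive sum (two heads at the same place would cancel, matching j XOR j = 0). So the Nim-value is the XOR of the 1-indexed positions of the heads.
Face-up positions (1-indexed): [1, 5, 6, 7, 9, 10, 11, 14]
XOR 0 with 1: 0 XOR 1 = 1
XOR 1 with 5: 1 XOR 5 = 4
XOR 4 with 6: 4 XOR 6 = 2
XOR 2 with 7: 2 XOR 7 = 5
XOR 5 with 9: 5 XOR 9 = 12
XOR 12 with 10: 12 XOR 10 = 6
XOR 6 with 11: 6 XOR 11 = 13
XOR 13 with 14: 13 XOR 14 = 3
Nim-value = 3

3


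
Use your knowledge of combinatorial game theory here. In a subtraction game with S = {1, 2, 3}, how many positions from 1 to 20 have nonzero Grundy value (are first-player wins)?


Subtraction set S = {1, 2, 3}, so G(n) = n mod 4.
G(n) = 0 when n is a multiple of 4.
Multiples of 4 in [1, 20]: 5
N-positions (nonzero Grundy) = 20 - 5 = 15

15


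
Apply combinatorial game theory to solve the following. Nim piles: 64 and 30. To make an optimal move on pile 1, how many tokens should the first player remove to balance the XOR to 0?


Piles: 64 and 30
Current XOR: 64 XOR 30 = 94 (non-zero, so this is an N-position).
To make the XOR zero, we need to find a move that balances the piles.
For pile 1 (size 64): target = 64 XOR 94 = 30
We reduce pile 1 from 64 to 30.
Tokens removed: 64 - 30 = 34
Verification: 30 XOR 30 = 0

34


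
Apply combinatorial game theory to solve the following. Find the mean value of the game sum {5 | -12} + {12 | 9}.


G1 = {5 | -12}, G2 = {12 | 9}
Each is a switch {a | b} with numbers a > b; its mean value is (a + b)/2, and mean value is additive over game sums: m(G1 + G2) = m(G1) + m(G2).
Mean of G1 = (5 + (-12))/2 = -7/2 = -7/2
Mean of G2 = (12 + (9))/2 = 21/2 = 21/2
Mean of G1 + G2 = -7/2 + 21/2 = 7

7


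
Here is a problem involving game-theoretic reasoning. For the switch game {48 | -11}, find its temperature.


The game is {48 | -11}, a switch {a | b} with numbers a > b.
Cooling {a | b} by t gives {a - t | b + t}, which stops being hot when a - t = b + t, i.e. at t = (a - b)/2. So the temperature of a switch is (a - b)/2.
Temperature = (Left option - Right option) / 2
= (48 - (-11)) / 2
= 59 / 2
= 59/2

59/2
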